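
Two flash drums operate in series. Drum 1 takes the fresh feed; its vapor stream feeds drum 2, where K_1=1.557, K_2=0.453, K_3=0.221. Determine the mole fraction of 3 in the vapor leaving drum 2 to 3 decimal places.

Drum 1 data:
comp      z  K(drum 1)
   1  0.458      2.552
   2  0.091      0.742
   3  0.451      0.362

y_3 (drum 2) = 0.074

Drum 1:
Let ψ₁ = V/F and solve Σ zᵢ(Kᵢ−1)/(1+ψ₁(Kᵢ−1)) = 0.
g(0) = ΣzᵢKᵢ − 1 = 0.400 and g(1) = 1 − Σzᵢ/Kᵢ = -0.548, so a root lies in (0, 1).
Newton–Raphson from ψ₁ = 0.5:
  ψ₁ = 0.500: g = -0.0492, g' = -0.754 → ψ₁ = 0.435
  ψ₁ = 0.435: g = -0.0001, g' = -0.753 → ψ₁ = 0.434
Converged at ψ₁ = 0.434.
Drum-1 compositions:
  1: x = 0.274, y = 0.698
  2: x = 0.102, y = 0.076
  3: x = 0.624, y = 0.226
Drum-2 feed = drum-1 vapor: z₂ = (0.6981, 0.0760, 0.2259).
Drum 2:
Let ψ₂ = V/F and solve Σ zᵢ(Kᵢ−1)/(1+ψ₂(Kᵢ−1)) = 0.
Check two-phase: ΣzᵢKᵢ = 1.171 > 1 and Σzᵢ/Kᵢ = 1.638 > 1, so g(0) = 0.171 > 0 and g(1) = -0.638 < 0.
Newton–Raphson from ψ₂ = 0.42:
  ψ₂ = 0.420: g = -0.0004, g' = -0.483 → ψ₂ = 0.419
Converged at ψ₂ = 0.419.
  1: x = 0.566, y = 0.881
  2: x = 0.099, y = 0.045
  3: x = 0.335, y = 0.074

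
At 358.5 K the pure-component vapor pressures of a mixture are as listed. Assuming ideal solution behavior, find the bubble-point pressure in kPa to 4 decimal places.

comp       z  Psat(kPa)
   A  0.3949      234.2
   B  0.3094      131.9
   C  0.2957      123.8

Pbub = 169.9031 kPa

At the bubble point ψ → 0, so ΣzᵢKᵢ = 1 with Kᵢ = Pᵢˢᵃᵗ/P ⇒ P = ΣzᵢPᵢˢᵃᵗ.
P = 0.3949·234.2 + 0.3094·131.9 + 0.2957·123.8 = 169.9031 kPa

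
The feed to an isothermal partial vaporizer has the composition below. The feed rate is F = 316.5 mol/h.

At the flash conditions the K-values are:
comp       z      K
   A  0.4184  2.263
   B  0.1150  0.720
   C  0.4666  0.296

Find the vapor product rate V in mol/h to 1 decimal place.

V = 65.6 mol/h

Material balance + equilibrium reduce to Σ zᵢ(Kᵢ−1)/(1+ψ(Kᵢ−1)) = 0.
g(0) = ΣzᵢKᵢ − 1 = 0.1678 and g(1) = 1 − Σzᵢ/Kᵢ = -0.9210, so a root lies in (0, 1).
Newton–Raphson from ψ = 0.5:
  ψ = 0.5000: g = -0.22047, g' = -0.8137 → ψ = 0.2290
  ψ = 0.2290: g = -0.01617, g' = -0.7405 → ψ = 0.2072
  ψ = 0.2072: g = 0.00006, g' = -0.7464 → ψ = 0.2073
Converged at ψ = 0.2073.
Then V = ψ·F = 0.2073·316.5 = 65.6 mol/h and L = F − V = 250.9 mol/h.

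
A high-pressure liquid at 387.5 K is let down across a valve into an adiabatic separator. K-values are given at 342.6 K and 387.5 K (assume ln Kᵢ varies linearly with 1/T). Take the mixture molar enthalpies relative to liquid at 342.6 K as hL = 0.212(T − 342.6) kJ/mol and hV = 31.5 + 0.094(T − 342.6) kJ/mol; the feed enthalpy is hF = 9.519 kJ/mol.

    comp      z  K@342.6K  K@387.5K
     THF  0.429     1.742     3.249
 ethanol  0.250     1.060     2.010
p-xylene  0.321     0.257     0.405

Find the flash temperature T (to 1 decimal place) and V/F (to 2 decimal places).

Adiabatic flash: solve Rachford–Rice at each trial T, then check hF = ψ·hV(T) + (1−ψ)·hL(T).
  T = 342.6 K: K = (1.742, 1.060, 0.257), RR gives ψ = 0.228, H_out = 7.175 kJ/mol
  T = 387.5 K: K = (3.249, 2.010, 0.405), RR gives ψ = 0.947, H_out = 34.326 kJ/mol
  T = 365.1 K: K = (2.427, 1.490, 0.327), RR gives ψ = 0.686, H_out = 24.559 kJ/mol
  T = 353.9 K: K = (2.068, 1.264, 0.291), RR gives ψ = 0.508, H_out = 17.716 kJ/mol
  T = 348.2 K: K = (1.899, 1.158, 0.274), RR gives ψ = 0.386, H_out = 13.080 kJ/mol
  T = 345.4 K: K = (1.820, 1.109, 0.265), RR gives ψ = 0.313, H_out = 10.338 kJ/mol
  T = 344.0 K: K = (1.781, 1.084, 0.261), RR gives ψ = 0.272, H_out = 8.816 kJ/mol
Linear interpolation between T = 344.0 (H_out = 8.816) and T = 345.4 (H_out = 10.338) on hF = 9.519 gives T ≈ 344.6 K, at which ψ = 0.29.

T = 344.6 K, V/F = 0.29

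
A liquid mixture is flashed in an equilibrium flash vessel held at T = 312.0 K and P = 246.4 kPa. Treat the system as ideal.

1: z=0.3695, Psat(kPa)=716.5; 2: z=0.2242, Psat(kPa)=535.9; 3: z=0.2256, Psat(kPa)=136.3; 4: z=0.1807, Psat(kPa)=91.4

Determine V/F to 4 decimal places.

Raoult's law: Kᵢ = Pᵢˢᵃᵗ/P = Pᵢˢᵃᵗ/246.4.
  K_1 = 716.5/246.4 = 2.907873, K_2 = 535.9/246.4 = 2.174919, K_3 = 136.3/246.4 = 0.553166, K_4 = 91.4/246.4 = 0.370942
Rachford–Rice: g(V/F) = Σ zᵢ(Kᵢ−1)/(1+V/F(Kᵢ−1)) = 0.
Feasibility: ΣzᵢKᵢ = 1.7539, Σzᵢ/Kᵢ = 1.1251 — both > 1, two phases present.
Iterate (Newton) starting at V/F = 0.38:
  V/F = 0.3800: g = 0.31998, g' = -0.7888 → V/F = 0.7857
  V/F = 0.7857: g = 0.03898, g' = -0.6856 → V/F = 0.8425
  V/F = 0.8425: g = -0.00079, g' = -0.7156 → V/F = 0.8414
Converged at V/F = 0.8414.

V/F = 0.8414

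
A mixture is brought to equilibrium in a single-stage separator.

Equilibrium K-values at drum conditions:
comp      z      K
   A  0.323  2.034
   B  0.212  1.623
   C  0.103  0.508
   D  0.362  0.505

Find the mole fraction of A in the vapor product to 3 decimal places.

Newton iteration, β⁰ = 0.5:
  β = 0.500: g = 0.0155, g' = -0.398 → β = 0.539
Converged at β = 0.539.
Compositions from xᵢ = zᵢ/(1+β(Kᵢ−1)), yᵢ = Kᵢxᵢ:
  A: x = 0.207, y = 0.422
  B: x = 0.159, y = 0.258
  C: x = 0.140, y = 0.071
  D: x = 0.494, y = 0.249

y_A = 0.422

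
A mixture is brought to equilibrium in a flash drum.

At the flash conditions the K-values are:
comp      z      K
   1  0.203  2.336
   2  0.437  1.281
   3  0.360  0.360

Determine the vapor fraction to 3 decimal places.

Material balance + equilibrium reduce to Σ zᵢ(Kᵢ−1)/(1+ψ(Kᵢ−1)) = 0.
Feasibility: ΣzᵢKᵢ = 1.164, Σzᵢ/Kᵢ = 1.428 — both > 1, two phases present.
Iterate (Newton) starting at ψ = 0.5:
  ψ = 0.500: g = -0.0686, g' = -0.476 → ψ = 0.356
  ψ = 0.356: g = -0.0029, g' = -0.442 → ψ = 0.349
Converged at ψ = 0.349.

ψ = 0.349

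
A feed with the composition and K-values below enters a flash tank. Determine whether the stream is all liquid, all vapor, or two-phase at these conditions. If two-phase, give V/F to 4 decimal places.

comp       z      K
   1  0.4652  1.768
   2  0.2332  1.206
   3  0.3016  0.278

two-phase, V/F = 0.4237

ΣzᵢKᵢ = 1.1876; Σzᵢ/Kᵢ = 1.5414.
Both exceed 1, so a two-phase solution exists.
Material balance + equilibrium reduce to Σ zᵢ(Kᵢ−1)/(1+ψ(Kᵢ−1)) = 0.
Newton–Raphson from ψ = 0.48:
  ψ = 0.4800: g = -0.02849, g' = -0.5229 → ψ = 0.4255
  ψ = 0.4255: g = -0.00088, g' = -0.4918 → ψ = 0.4237
Converged at ψ = 0.4237.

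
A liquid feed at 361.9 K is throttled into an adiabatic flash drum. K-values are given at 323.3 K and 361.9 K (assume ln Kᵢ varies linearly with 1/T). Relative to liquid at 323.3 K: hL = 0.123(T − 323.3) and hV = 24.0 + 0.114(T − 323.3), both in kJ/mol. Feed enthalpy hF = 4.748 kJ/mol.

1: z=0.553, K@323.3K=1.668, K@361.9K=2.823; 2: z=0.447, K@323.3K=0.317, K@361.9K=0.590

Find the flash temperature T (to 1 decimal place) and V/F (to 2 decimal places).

T = 324.9 K, V/F = 0.19

Adiabatic flash: solve Rachford–Rice at each trial T, then check hF = ψ·hV(T) + (1−ψ)·hL(T).
  T = 323.3 K: K = (1.668, 0.317), RR gives ψ = 0.141, H_out = 3.372 kJ/mol
  T = 361.9 K: K = (2.823, 0.590), RR gives ψ = 1.000, H_out = 28.400 kJ/mol
  T = 342.6 K: K = (2.202, 0.440), RR gives ψ = 0.616, H_out = 17.049 kJ/mol
  T = 333.0 K: K = (1.926, 0.376), RR gives ψ = 0.403, H_out = 10.826 kJ/mol
  T = 328.1 K: K = (1.793, 0.345), RR gives ψ = 0.281, H_out = 7.316 kJ/mol
  T = 325.7 K: K = (1.730, 0.331), RR gives ψ = 0.214, H_out = 5.425 kJ/mol
Linear interpolation between T = 323.3 (H_out = 3.372) and T = 325.7 (H_out = 5.425) on hF = 4.748 gives T ≈ 324.9 K, at which ψ = 0.19.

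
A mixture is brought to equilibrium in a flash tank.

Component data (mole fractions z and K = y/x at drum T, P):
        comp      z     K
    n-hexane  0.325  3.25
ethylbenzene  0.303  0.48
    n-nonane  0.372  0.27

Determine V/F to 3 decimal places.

V/F = 0.209

Newton–Raphson from V/F = 0.5:
  V/F = 0.500: g = -0.2965, g' = -1.006 → V/F = 0.205
  V/F = 0.205: g = 0.0045, g' = -1.147 → V/F = 0.209
Converged at V/F = 0.209.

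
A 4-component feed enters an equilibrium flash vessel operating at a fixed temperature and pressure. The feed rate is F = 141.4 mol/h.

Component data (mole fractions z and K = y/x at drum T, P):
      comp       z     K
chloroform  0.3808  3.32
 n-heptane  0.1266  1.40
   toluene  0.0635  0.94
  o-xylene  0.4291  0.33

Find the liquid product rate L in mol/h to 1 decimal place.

Rachford–Rice: g(V/F) = Σ zᵢ(Kᵢ−1)/(1+V/F(Kᵢ−1)) = 0.
g(0) = ΣzᵢKᵢ − 1 = 0.6428 and g(1) = 1 − Σzᵢ/Kᵢ = -0.5730, so a root lies in (0, 1).
Newton–Raphson from V/F = 0.5:
  V/F = 0.5000: g = 0.01495, g' = -0.8892 → V/F = 0.5168
Converged at V/F = 0.5168.
Then V = V/F·F = 0.5168·141.4 = 73.1 mol/h and L = F − V = 68.3 mol/h.

L = 68.3 mol/h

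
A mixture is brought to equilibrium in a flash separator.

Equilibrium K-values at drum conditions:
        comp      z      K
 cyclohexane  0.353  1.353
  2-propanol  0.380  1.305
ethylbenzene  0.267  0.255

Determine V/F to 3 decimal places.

V/F = 0.170

Rachford–Rice: g(V/F) = Σ zᵢ(Kᵢ−1)/(1+V/F(Kᵢ−1)) = 0.
Feasibility: ΣzᵢKᵢ = 1.042, Σzᵢ/Kᵢ = 1.599 — both > 1, two phases present.
Iterate (Newton) starting at V/F = 0.67:
  V/F = 0.670: g = -0.2001, g' = -0.644 → V/F = 0.359
  V/F = 0.359: g = -0.0565, g' = -0.340 → V/F = 0.193
  V/F = 0.193: g = -0.0061, g' = -0.272 → V/F = 0.170
Converged at V/F = 0.170.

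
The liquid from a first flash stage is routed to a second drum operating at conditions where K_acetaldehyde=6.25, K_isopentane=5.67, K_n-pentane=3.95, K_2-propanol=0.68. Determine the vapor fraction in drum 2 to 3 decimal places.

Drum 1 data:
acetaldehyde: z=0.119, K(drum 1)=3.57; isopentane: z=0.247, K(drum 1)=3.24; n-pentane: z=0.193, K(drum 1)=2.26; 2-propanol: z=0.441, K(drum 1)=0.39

Drum 1:
Let ψ₁ = V/F and solve Σ zᵢ(Kᵢ−1)/(1+ψ₁(Kᵢ−1)) = 0.
Feasibility: ΣzᵢKᵢ = 1.833, Σzᵢ/Kᵢ = 1.326 — both > 1, two phases present.
Newton iteration, ψ₁⁰ = 0.48:
  ψ₁ = 0.480: g = 0.1747, g' = -0.892 → ψ₁ = 0.676
  ψ₁ = 0.676: g = 0.0056, g' = -0.865 → ψ₁ = 0.682
Converged at ψ₁ = 0.682.
Drum-1 compositions:
  acetaldehyde: x = 0.043, y = 0.154
  isopentane: x = 0.098, y = 0.317
  n-pentane: x = 0.104, y = 0.235
  2-propanol: x = 0.755, y = 0.295
Drum-2 feed = drum-1 liquid: z₂ = (0.0432, 0.0977, 0.1038, 0.7553).
Drum 2:
Rachford–Rice: g(ψ₂) = Σ zᵢ(Kᵢ−1)/(1+ψ₂(Kᵢ−1)) = 0.
g(0) = ΣzᵢKᵢ − 1 = 0.748 and g(1) = 1 − Σzᵢ/Kᵢ = -0.161, so a root lies in (0, 1).
Iterate (Newton) starting at ψ₂ = 0.5:
  ψ₂ = 0.500: g = 0.0354, g' = -0.539 → ψ₂ = 0.566
  ψ₂ = 0.566: g = 0.0021, g' = -0.478 → ψ₂ = 0.570
Converged at ψ₂ = 0.570.
  acetaldehyde: x = 0.011, y = 0.068
  isopentane: x = 0.027, y = 0.151
  n-pentane: x = 0.039, y = 0.153
  2-propanol: x = 0.924, y = 0.628

V/F (drum 2) = 0.570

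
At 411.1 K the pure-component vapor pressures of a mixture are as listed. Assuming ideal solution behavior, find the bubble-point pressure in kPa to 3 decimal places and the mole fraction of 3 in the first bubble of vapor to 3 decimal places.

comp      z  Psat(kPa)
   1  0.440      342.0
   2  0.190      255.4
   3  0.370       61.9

At the bubble point ψ → 0, so ΣzᵢKᵢ = 1 with Kᵢ = Pᵢˢᵃᵗ/P ⇒ P = ΣzᵢPᵢˢᵃᵗ.
P = 0.440·342.0 + 0.190·255.4 + 0.370·61.9 = 221.909 kPa
yᵢ = zᵢPᵢˢᵃᵗ/P ⇒ y_3 = 0.370·61.9/221.909 = 0.103

Pbub = 221.909 kPa, y_3 = 0.103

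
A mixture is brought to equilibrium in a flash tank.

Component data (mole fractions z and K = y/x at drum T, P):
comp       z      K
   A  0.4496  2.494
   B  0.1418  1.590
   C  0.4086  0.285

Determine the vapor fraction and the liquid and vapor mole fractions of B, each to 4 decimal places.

ψ = 0.4935, x_B = 0.1098, y_B = 0.1746

Let ψ = V/F and solve Σ zᵢ(Kᵢ−1)/(1+ψ(Kᵢ−1)) = 0.
Feasibility: ΣzᵢKᵢ = 1.4632, Σzᵢ/Kᵢ = 1.7031 — both > 1, two phases present.
Iterate (Newton) starting at ψ = 0.5:
  ψ = 0.5000: g = -0.00561, g' = -0.8643 → ψ = 0.4935
Converged at ψ = 0.4935.
Compositions from xᵢ = zᵢ/(1+ψ(Kᵢ−1)), yᵢ = Kᵢxᵢ:
  A: x = 0.2588, y = 0.6454
  B: x = 0.1098, y = 0.1746
  C: x = 0.6314, y = 0.1799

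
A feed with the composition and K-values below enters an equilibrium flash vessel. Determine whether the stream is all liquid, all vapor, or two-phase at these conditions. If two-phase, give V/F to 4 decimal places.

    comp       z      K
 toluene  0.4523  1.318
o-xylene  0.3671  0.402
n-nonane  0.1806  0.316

ΣzᵢKᵢ = 0.8008; Σzᵢ/Kᵢ = 1.8279.
Since ΣzᵢKᵢ < 1 the mixture is below its bubble point — single liquid phase.

all liquid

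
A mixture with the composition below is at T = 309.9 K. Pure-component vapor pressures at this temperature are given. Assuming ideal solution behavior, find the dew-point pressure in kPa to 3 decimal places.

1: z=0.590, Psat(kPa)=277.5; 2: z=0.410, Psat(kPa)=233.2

Pdew = 257.448 kPa

At the dew point ψ → 1, so Σzᵢ/Kᵢ = 1 with Kᵢ = Pᵢˢᵃᵗ/P ⇒ 1/P = Σzᵢ/Pᵢˢᵃᵗ.
1/P = 0.590/277.5 + 0.410/233.2 = 0.003884 ⇒ P = 257.448 kPa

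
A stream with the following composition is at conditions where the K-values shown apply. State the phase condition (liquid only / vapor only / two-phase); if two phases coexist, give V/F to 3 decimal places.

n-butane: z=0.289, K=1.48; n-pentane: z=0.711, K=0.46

ΣzᵢKᵢ = 0.755; Σzᵢ/Kᵢ = 1.741.
Since ΣzᵢKᵢ < 1 the mixture is below its bubble point — single liquid phase.

liquid only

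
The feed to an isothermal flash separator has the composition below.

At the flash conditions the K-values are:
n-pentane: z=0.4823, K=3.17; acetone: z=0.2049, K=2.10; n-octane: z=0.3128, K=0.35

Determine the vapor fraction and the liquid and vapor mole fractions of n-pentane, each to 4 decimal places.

Rachford–Rice: g(ψ) = Σ zᵢ(Kᵢ−1)/(1+ψ(Kᵢ−1)) = 0.
g(0) = ΣzᵢKᵢ − 1 = 1.0687 and g(1) = 1 − Σzᵢ/Kᵢ = -0.1434, so a root lies in (0, 1).
Newton–Raphson from ψ = 0.5:
  ψ = 0.5000: g = 0.34616, g' = -0.9157 → ψ = 0.8780
  ψ = 0.8780: g = 0.00125, g' = -1.0504 → ψ = 0.8792
Converged at ψ = 0.8792.
Compositions from xᵢ = zᵢ/(1+ψ(Kᵢ−1)), yᵢ = Kᵢxᵢ:
  n-pentane: x = 0.1659, y = 0.5258
  acetone: x = 0.1042, y = 0.2187
  n-octane: x = 0.7300, y = 0.2555

ψ = 0.8792, x_n-pentane = 0.1659, y_n-pentane = 0.5258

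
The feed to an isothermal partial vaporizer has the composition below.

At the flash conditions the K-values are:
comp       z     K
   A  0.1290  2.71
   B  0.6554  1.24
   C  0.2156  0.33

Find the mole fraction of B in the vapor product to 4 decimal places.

Newton–Raphson from V/F = 0.56:
  V/F = 0.5600: g = 0.02015, g' = -0.3757 → V/F = 0.6136
  V/F = 0.6136: g = -0.00056, g' = -0.3976 → V/F = 0.6122
Converged at V/F = 0.6122.
Compositions from xᵢ = zᵢ/(1+V/F(Kᵢ−1)), yᵢ = Kᵢxᵢ:
  A: x = 0.0630, y = 0.1708
  B: x = 0.5714, y = 0.7086
  C: x = 0.3655, y = 0.1206

y_B = 0.7086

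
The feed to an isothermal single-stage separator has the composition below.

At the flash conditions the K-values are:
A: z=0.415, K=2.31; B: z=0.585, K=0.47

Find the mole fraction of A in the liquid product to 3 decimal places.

x_A = 0.288

Iterate (Newton) starting at ψ = 0.4:
  ψ = 0.400: g = -0.0367, g' = -0.571 → ψ = 0.336
Converged at ψ = 0.336.
Compositions from xᵢ = zᵢ/(1+ψ(Kᵢ−1)), yᵢ = Kᵢxᵢ:
  A: x = 0.288, y = 0.665
  B: x = 0.712, y = 0.335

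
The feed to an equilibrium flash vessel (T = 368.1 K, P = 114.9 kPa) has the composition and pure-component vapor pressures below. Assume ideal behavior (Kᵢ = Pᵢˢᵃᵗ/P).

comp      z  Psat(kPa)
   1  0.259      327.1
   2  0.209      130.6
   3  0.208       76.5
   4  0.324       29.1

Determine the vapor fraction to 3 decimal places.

ψ = 0.225

Raoult's law: Kᵢ = Pᵢˢᵃᵗ/P = Pᵢˢᵃᵗ/114.9.
  K_1 = 327.1/114.9 = 2.84682, K_2 = 130.6/114.9 = 1.13664, K_3 = 76.5/114.9 = 0.66580, K_4 = 29.1/114.9 = 0.25326
Let ψ = V/F and solve Σ zᵢ(Kᵢ−1)/(1+ψ(Kᵢ−1)) = 0.
Feasibility: ΣzᵢKᵢ = 1.195, Σzᵢ/Kᵢ = 1.867 — both > 1, two phases present.
Iterate (Newton) starting at ψ = 0.46:
  ψ = 0.460: g = -0.1652, g' = -0.713 → ψ = 0.228
  ψ = 0.228: g = -0.0029, g' = -0.730 → ψ = 0.225
Converged at ψ = 0.225.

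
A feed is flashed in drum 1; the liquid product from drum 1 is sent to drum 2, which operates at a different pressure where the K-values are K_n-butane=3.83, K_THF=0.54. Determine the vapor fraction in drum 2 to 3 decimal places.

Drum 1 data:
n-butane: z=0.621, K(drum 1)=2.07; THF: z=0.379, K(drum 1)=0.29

V/F (drum 2) = 0.655

Drum 1:
Let ψ₁ = V/F and solve Σ zᵢ(Kᵢ−1)/(1+ψ₁(Kᵢ−1)) = 0.
g(0) = ΣzᵢKᵢ − 1 = 0.395 and g(1) = 1 − Σzᵢ/Kᵢ = -0.607, so a root lies in (0, 1).
Newton iteration, ψ₁⁰ = 0.32:
  ψ₁ = 0.320: g = 0.1468, g' = -0.714 → ψ₁ = 0.525
  ψ₁ = 0.525: g = -0.0039, g' = -0.777 → ψ₁ = 0.520
Converged at ψ₁ = 0.520.
Drum-1 compositions:
  n-butane: x = 0.399, y = 0.826
  THF: x = 0.601, y = 0.174
Drum-2 feed = drum-1 liquid: z₂ = (0.3989, 0.6011).
Drum 2:
Material balance + equilibrium reduce to Σ zᵢ(Kᵢ−1)/(1+ψ₂(Kᵢ−1)) = 0.
Check two-phase: ΣzᵢKᵢ = 1.852 > 1 and Σzᵢ/Kᵢ = 1.217 > 1, so g(0) = 0.852 > 0 and g(1) = -0.217 < 0.
Binary case is linear: z₁(K₁−1)(1+ψ₂(K₂−1)) + z₂(K₂−1)(1+ψ₂(K₁−1)) = 0
⇒ ψ₂ = [z₁(K₁−1)+z₂(K₂−1)] / [−(K₁−1)(K₂−1)] = 0.8523/1.3018 = 0.655
  n-butane: x = 0.140, y = 0.536
  THF: x = 0.860, y = 0.464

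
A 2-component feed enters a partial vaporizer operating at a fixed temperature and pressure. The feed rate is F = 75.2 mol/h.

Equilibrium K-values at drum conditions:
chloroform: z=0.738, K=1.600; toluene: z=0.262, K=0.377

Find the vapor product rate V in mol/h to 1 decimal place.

Binary case is linear: z₁(K₁−1)(1+ψ(K₂−1)) + z₂(K₂−1)(1+ψ(K₁−1)) = 0
⇒ ψ = [z₁(K₁−1)+z₂(K₂−1)] / [−(K₁−1)(K₂−1)] = 0.2796/0.3738 = 0.748
Then V = ψ·F = 0.7479·75.2 = 56.2 mol/h and L = F − V = 19.0 mol/h.

V = 56.2 mol/h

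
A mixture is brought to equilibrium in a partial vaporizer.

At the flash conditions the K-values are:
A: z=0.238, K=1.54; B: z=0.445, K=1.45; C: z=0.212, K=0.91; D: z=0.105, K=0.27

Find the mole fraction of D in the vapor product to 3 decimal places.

Rachford–Rice: g(V/F) = Σ zᵢ(Kᵢ−1)/(1+V/F(Kᵢ−1)) = 0.
g(0) = ΣzᵢKᵢ − 1 = 0.233 and g(1) = 1 − Σzᵢ/Kᵢ = -0.083, so a root lies in (0, 1).
Newton iteration, V/F⁰ = 0.5:
  V/F = 0.500: g = 0.1240, g' = -0.244 → V/F = 1.000
  V/F = 1.000: g = -0.0833, g' = -0.842 → V/F = 0.901
  V/F = 0.901: g = -0.0158, g' = -0.557 → V/F = 0.873
  V/F = 0.873: g = -0.0008, g' = -0.505 → V/F = 0.871
Converged at V/F = 0.871.
Compositions from xᵢ = zᵢ/(1+V/F(Kᵢ−1)), yᵢ = Kᵢxᵢ:
  A: x = 0.162, y = 0.249
  B: x = 0.320, y = 0.464
  C: x = 0.230, y = 0.209
  D: x = 0.288, y = 0.078

y_D = 0.078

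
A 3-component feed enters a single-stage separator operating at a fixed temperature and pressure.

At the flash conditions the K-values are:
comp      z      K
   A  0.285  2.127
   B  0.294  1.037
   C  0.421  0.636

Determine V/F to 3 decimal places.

V/F = 0.628

Material balance + equilibrium reduce to Σ zᵢ(Kᵢ−1)/(1+V/F(Kᵢ−1)) = 0.
g(0) = ΣzᵢKᵢ − 1 = 0.179 and g(1) = 1 − Σzᵢ/Kᵢ = -0.079, so a root lies in (0, 1).
Newton–Raphson from V/F = 0.5:
  V/F = 0.500: g = 0.0288, g' = -0.232 → V/F = 0.624
  V/F = 0.624: g = 0.0009, g' = -0.219 → V/F = 0.628
Converged at V/F = 0.628.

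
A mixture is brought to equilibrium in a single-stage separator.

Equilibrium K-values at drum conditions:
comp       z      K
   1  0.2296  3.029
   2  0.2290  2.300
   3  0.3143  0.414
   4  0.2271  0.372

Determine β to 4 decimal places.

β = 0.4277

Material balance + equilibrium reduce to Σ zᵢ(Kᵢ−1)/(1+β(Kᵢ−1)) = 0.
Check two-phase: ΣzᵢKᵢ = 1.4368 > 1 and Σzᵢ/Kᵢ = 1.5450 > 1, so g(0) = 0.4368 > 0 and g(1) = -0.5450 < 0.
Newton–Raphson from β = 0.5:
  β = 0.5000: g = -0.05673, g' = -0.7813 → β = 0.4274
  β = 0.4274: g = 0.00021, g' = -0.7905 → β = 0.4277
Converged at β = 0.4277.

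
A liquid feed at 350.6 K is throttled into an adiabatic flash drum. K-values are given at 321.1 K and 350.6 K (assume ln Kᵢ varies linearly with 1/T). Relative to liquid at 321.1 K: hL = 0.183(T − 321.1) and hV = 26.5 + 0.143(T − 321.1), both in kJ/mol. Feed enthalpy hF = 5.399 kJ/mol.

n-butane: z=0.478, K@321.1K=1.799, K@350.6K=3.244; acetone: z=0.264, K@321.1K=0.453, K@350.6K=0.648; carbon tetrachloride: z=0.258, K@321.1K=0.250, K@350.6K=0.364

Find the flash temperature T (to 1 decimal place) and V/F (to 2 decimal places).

T = 324.1 K, V/F = 0.18

Adiabatic flash: solve Rachford–Rice at each trial T, then check hF = ψ·hV(T) + (1−ψ)·hL(T).
  T = 321.1 K: K = (1.799, 0.453, 0.250), RR gives ψ = 0.084, H_out = 2.227 kJ/mol
  T = 350.6 K: K = (3.244, 0.648, 0.364), RR gives ψ = 0.698, H_out = 23.061 kJ/mol
  T = 335.9 K: K = (2.450, 0.546, 0.304), RR gives ψ = 0.461, H_out = 14.643 kJ/mol
  T = 328.5 K: K = (2.107, 0.499, 0.276), RR gives ψ = 0.304, H_out = 9.333 kJ/mol
  T = 324.8 K: K = (1.948, 0.475, 0.263), RR gives ψ = 0.206, H_out = 6.099 kJ/mol
  T = 323.0 K: K = (1.875, 0.464, 0.257), RR gives ψ = 0.150, H_out = 4.313 kJ/mol
Linear interpolation between T = 323.0 (H_out = 4.313) and T = 324.8 (H_out = 6.099) on hF = 5.399 gives T ≈ 324.1 K, at which ψ = 0.18.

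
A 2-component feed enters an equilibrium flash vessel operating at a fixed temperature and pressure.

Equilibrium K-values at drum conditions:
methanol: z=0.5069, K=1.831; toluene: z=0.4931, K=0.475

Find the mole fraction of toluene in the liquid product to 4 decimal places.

Newton–Raphson from V/F = 0.31:
  V/F = 0.3100: g = 0.02575, g' = -0.4152 → V/F = 0.3720
  V/F = 0.3720: g = 0.00005, g' = -0.4141 → V/F = 0.3721
Converged at V/F = 0.3721.
Compositions from xᵢ = zᵢ/(1+V/F(Kᵢ−1)), yᵢ = Kᵢxᵢ:
  methanol: x = 0.3872, y = 0.7089
  toluene: x = 0.6128, y = 0.2911

x_toluene = 0.6128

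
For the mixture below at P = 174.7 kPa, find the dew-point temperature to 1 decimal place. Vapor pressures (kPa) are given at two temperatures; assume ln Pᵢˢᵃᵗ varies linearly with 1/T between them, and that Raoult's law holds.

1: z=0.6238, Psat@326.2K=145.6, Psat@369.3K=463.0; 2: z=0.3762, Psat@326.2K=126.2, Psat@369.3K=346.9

T = 334.7 K

Dew-point temperature: Σzᵢ·P/Pᵢˢᵃᵗ(T) = 1. Interpolate ln Pᵢˢᵃᵗ = aᵢ + bᵢ/T.
  T = 326.2 K: ΣzᵢP/Pᵢˢᵃᵗ = 1.2693
  T = 369.3 K: ΣzᵢP/Pᵢˢᵃᵗ = 0.4248
  T = 347.8 K: ΣzᵢP/Pᵢˢᵃᵗ = 0.7085
  T = 337.0 K: ΣzᵢP/Pᵢˢᵃᵗ = 0.9393
  T = 331.6 K: ΣzᵢP/Pᵢˢᵃᵗ = 1.0891
  T = 334.3 K: ΣzᵢP/Pᵢˢᵃᵗ = 1.0108
Interpolating between 334.3 K and 337.0 K gives T ≈ 334.7 K.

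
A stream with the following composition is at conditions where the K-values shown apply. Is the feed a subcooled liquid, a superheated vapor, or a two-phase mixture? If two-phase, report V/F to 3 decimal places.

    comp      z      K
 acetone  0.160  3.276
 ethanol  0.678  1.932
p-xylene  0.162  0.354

superheated vapor

ΣzᵢKᵢ = 1.891; Σzᵢ/Kᵢ = 0.857.
Since Σzᵢ/Kᵢ < 1 the mixture is above its dew point — single vapor phase.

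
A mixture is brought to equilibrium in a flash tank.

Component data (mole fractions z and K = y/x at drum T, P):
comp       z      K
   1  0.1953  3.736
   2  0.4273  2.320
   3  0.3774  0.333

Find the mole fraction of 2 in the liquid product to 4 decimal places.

x_2 = 0.2214

Material balance + equilibrium reduce to Σ zᵢ(Kᵢ−1)/(1+β(Kᵢ−1)) = 0.
g(0) = ΣzᵢKᵢ − 1 = 0.8467 and g(1) = 1 − Σzᵢ/Kᵢ = -0.3698, so a root lies in (0, 1).
Iterate (Newton) starting at β = 0.5:
  β = 0.5000: g = 0.18775, g' = -0.9089 → β = 0.7066
  β = 0.7066: g = -0.00210, g' = -0.9699 → β = 0.7044
Converged at β = 0.7044.
Compositions from xᵢ = zᵢ/(1+β(Kᵢ−1)), yᵢ = Kᵢxᵢ:
  1: x = 0.0667, y = 0.2493
  2: x = 0.2214, y = 0.5137
  3: x = 0.7119, y = 0.2371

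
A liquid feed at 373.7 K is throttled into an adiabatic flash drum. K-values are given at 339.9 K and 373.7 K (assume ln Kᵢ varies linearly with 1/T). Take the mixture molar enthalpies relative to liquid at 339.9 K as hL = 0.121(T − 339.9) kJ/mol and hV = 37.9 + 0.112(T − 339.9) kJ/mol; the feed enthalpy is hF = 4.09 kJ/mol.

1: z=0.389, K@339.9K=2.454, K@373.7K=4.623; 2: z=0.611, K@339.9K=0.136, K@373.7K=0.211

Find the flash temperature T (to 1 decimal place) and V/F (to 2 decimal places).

Adiabatic flash: solve Rachford–Rice at each trial T, then check hF = ψ·hV(T) + (1−ψ)·hL(T).
  T = 339.9 K: K = (2.454, 0.136), RR gives ψ = 0.030, H_out = 1.137 kJ/mol
  T = 373.7 K: K = (4.623, 0.211), RR gives ψ = 0.324, H_out = 16.285 kJ/mol
  T = 356.8 K: K = (3.419, 0.171), RR gives ψ = 0.217, H_out = 10.227 kJ/mol
  T = 348.4 K: K = (2.911, 0.153), RR gives ψ = 0.140, H_out = 6.310 kJ/mol
  T = 344.1 K: K = (2.673, 0.144), RR gives ψ = 0.089, H_out = 3.892 kJ/mol
  T = 346.2 K: K = (2.787, 0.149), RR gives ψ = 0.115, H_out = 5.116 kJ/mol
Linear interpolation between T = 344.1 (H_out = 3.892) and T = 346.2 (H_out = 5.116) on hF = 4.09 gives T ≈ 344.4 K, at which ψ = 0.09.

T = 344.4 K, V/F = 0.09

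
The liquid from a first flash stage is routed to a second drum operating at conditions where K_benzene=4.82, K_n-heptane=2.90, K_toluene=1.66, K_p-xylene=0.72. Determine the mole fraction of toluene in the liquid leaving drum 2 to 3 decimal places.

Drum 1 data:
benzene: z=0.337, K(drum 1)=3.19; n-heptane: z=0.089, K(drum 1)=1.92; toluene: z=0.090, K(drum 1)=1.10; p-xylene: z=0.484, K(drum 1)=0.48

Drum 1:
Newton iteration, ψ₁⁰ = 0.5:
  ψ₁ = 0.500: g = 0.0768, g' = -0.643 → ψ₁ = 0.619
  ψ₁ = 0.619: g = 0.0026, g' = -0.607 → ψ₁ = 0.624
Converged at ψ₁ = 0.624.
Drum-1 compositions:
  benzene: x = 0.142, y = 0.454
  n-heptane: x = 0.057, y = 0.109
  toluene: x = 0.085, y = 0.093
  p-xylene: x = 0.716, y = 0.344
Drum-2 feed = drum-1 liquid: z₂ = (0.1424, 0.0566, 0.0847, 0.7163).
Drum 2:
Newton–Raphson from ψ₂ = 0.5:
  ψ₂ = 0.500: g = 0.0509, g' = -0.396 → ψ₂ = 0.629
  ψ₂ = 0.629: g = 0.0051, g' = -0.323 → ψ₂ = 0.644
Converged at ψ₂ = 0.644.
  benzene: x = 0.041, y = 0.198
  n-heptane: x = 0.025, y = 0.074
  toluene: x = 0.059, y = 0.099
  p-xylene: x = 0.874, y = 0.629

x_toluene (drum 2) = 0.059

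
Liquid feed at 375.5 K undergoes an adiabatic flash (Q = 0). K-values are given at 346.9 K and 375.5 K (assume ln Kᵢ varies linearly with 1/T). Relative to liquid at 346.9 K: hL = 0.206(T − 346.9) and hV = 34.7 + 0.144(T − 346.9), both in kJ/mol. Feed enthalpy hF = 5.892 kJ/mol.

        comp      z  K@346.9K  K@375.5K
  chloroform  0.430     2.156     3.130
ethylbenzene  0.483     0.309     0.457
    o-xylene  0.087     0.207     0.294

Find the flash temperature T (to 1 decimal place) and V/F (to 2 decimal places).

T = 349.4 K, V/F = 0.16

Adiabatic flash: solve Rachford–Rice at each trial T, then check hF = ψ·hV(T) + (1−ψ)·hL(T).
  T = 346.9 K: K = (2.156, 0.309, 0.207), RR gives ψ = 0.115, H_out = 4.003 kJ/mol
  T = 375.5 K: K = (3.130, 0.457, 0.294), RR gives ψ = 0.486, H_out = 21.903 kJ/mol
  T = 361.2 K: K = (2.617, 0.379, 0.248), RR gives ψ = 0.317, H_out = 13.671 kJ/mol
  T = 354.0 K: K = (2.378, 0.343, 0.227), RR gives ψ = 0.223, H_out = 9.102 kJ/mol
  T = 350.4 K: K = (2.264, 0.325, 0.217), RR gives ψ = 0.171, H_out = 6.611 kJ/mol
  T = 348.6 K: K = (2.208, 0.317, 0.212), RR gives ψ = 0.143, H_out = 5.296 kJ/mol
Linear interpolation between T = 348.6 (H_out = 5.296) and T = 350.4 (H_out = 6.611) on hF = 5.892 gives T ≈ 349.4 K, at which ψ = 0.16.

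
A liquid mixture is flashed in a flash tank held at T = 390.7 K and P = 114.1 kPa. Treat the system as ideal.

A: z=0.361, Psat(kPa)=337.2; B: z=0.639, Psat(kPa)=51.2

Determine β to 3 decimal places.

Raoult's law: Kᵢ = Pᵢˢᵃᵗ/P = Pᵢˢᵃᵗ/114.1.
  K_A = 337.2/114.1 = 2.95530, K_B = 51.2/114.1 = 0.44873
Rachford–Rice: g(β) = Σ zᵢ(Kᵢ−1)/(1+β(Kᵢ−1)) = 0.
Feasibility: ΣzᵢKᵢ = 1.354, Σzᵢ/Kᵢ = 1.546 — both > 1, two phases present.
Binary case is linear: z₁(K₁−1)(1+β(K₂−1)) + z₂(K₂−1)(1+β(K₁−1)) = 0
⇒ β = [z₁(K₁−1)+z₂(K₂−1)] / [−(K₁−1)(K₂−1)] = 0.3536/1.0779 = 0.328

β = 0.328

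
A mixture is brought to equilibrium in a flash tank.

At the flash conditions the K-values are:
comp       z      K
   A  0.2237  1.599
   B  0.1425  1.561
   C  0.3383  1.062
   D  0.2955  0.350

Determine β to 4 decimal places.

Iterate (Newton) starting at β = 0.35:
  β = 0.3500: g = -0.05052, g' = -0.2966 → β = 0.1797
  β = 0.1797: g = -0.00314, g' = -0.2638 → β = 0.1678
Converged at β = 0.1678.

β = 0.1678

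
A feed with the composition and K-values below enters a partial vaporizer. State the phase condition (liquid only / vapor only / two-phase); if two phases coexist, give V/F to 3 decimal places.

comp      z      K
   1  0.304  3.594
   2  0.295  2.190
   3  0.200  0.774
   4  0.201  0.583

ΣzᵢKᵢ = 2.011; Σzᵢ/Kᵢ = 0.822.
Since Σzᵢ/Kᵢ < 1 the mixture is above its dew point — single vapor phase.

vapor only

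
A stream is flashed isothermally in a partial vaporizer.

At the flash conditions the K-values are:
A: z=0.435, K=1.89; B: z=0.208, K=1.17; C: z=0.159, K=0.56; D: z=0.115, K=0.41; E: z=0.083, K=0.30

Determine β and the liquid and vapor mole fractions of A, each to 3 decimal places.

Material balance + equilibrium reduce to Σ zᵢ(Kᵢ−1)/(1+β(Kᵢ−1)) = 0.
Feasibility: ΣzᵢKᵢ = 1.227, Σzᵢ/Kᵢ = 1.249 — both > 1, two phases present.
Newton iteration, β⁰ = 0.5:
  β = 0.500: g = 0.0252, g' = -0.398 → β = 0.563
  β = 0.563: g = -0.0005, g' = -0.413 → β = 0.562
Converged at β = 0.562.
Compositions from xᵢ = zᵢ/(1+β(Kᵢ−1)), yᵢ = Kᵢxᵢ:
  A: x = 0.290, y = 0.548
  B: x = 0.190, y = 0.222
  C: x = 0.211, y = 0.118
  D: x = 0.172, y = 0.071
  E: x = 0.137, y = 0.041

β = 0.562, x_A = 0.290, y_A = 0.548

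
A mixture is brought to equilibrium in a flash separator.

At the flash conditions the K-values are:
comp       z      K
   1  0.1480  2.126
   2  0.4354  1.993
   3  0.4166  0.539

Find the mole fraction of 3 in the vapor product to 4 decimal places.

y_3 = 0.3718

Let ψ = V/F and solve Σ zᵢ(Kᵢ−1)/(1+ψ(Kᵢ−1)) = 0.
Check two-phase: ΣzᵢKᵢ = 1.4069 > 1 and Σzᵢ/Kᵢ = 1.0610 > 1, so g(0) = 0.4069 > 0 and g(1) = -0.0610 < 0.
Newton iteration, ψ⁰ = 0.47:
  ψ = 0.4700: g = 0.15858, g' = -0.4241 → ψ = 0.8439
  ψ = 0.8439: g = 0.00633, g' = -0.4136 → ψ = 0.8592
Converged at ψ = 0.8592.
Compositions from xᵢ = zᵢ/(1+ψ(Kᵢ−1)), yᵢ = Kᵢxᵢ:
  1: x = 0.0752, y = 0.1599
  2: x = 0.2350, y = 0.4683
  3: x = 0.6898, y = 0.3718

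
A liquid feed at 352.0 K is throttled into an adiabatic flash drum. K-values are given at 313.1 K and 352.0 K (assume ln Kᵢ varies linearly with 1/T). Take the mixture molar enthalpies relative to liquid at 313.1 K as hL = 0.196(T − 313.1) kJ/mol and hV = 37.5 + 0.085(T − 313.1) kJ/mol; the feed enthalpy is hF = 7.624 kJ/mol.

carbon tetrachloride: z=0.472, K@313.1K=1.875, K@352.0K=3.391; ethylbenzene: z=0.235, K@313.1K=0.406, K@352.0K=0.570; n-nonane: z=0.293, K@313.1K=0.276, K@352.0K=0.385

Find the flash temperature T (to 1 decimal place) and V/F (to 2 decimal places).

T = 316.6 K, V/F = 0.19

Adiabatic flash: solve Rachford–Rice at each trial T, then check hF = ψ·hV(T) + (1−ψ)·hL(T).
  T = 313.1 K: K = (1.875, 0.406, 0.276), RR gives ψ = 0.105, H_out = 3.924 kJ/mol
  T = 352.0 K: K = (3.391, 0.570, 0.385), RR gives ψ = 0.652, H_out = 29.251 kJ/mol
  T = 332.6 K: K = (2.568, 0.486, 0.329), RR gives ψ = 0.444, H_out = 19.508 kJ/mol
  T = 322.9 K: K = (2.206, 0.446, 0.302), RR gives ψ = 0.305, H_out = 13.018 kJ/mol
  T = 318.0 K: K = (2.036, 0.426, 0.289), RR gives ψ = 0.215, H_out = 8.918 kJ/mol
  T = 315.6 K: K = (1.956, 0.416, 0.283), RR gives ψ = 0.164, H_out = 6.608 kJ/mol
  T = 316.8 K: K = (1.996, 0.421, 0.286), RR gives ψ = 0.191, H_out = 7.792 kJ/mol
Linear interpolation between T = 315.6 (H_out = 6.608) and T = 316.8 (H_out = 7.792) on hF = 7.624 gives T ≈ 316.6 K, at which ψ = 0.19.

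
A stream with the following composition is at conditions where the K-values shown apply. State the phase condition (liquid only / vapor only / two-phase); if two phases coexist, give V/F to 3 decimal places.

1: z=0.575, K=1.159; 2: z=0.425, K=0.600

ΣzᵢKᵢ = 0.921; Σzᵢ/Kᵢ = 1.204.
Since ΣzᵢKᵢ < 1 the mixture is below its bubble point — single liquid phase.

liquid only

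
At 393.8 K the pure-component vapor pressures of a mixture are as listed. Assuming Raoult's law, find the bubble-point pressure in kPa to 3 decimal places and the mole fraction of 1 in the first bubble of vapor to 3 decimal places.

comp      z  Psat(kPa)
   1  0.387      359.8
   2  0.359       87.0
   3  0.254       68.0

At the bubble point ψ → 0, so ΣzᵢKᵢ = 1 with Kᵢ = Pᵢˢᵃᵗ/P ⇒ P = ΣzᵢPᵢˢᵃᵗ.
P = 0.387·359.8 + 0.359·87.0 + 0.254·68.0 = 187.748 kPa
yᵢ = zᵢPᵢˢᵃᵗ/P ⇒ y_1 = 0.387·359.8/187.748 = 0.742

Pbub = 187.748 kPa, y_1 = 0.742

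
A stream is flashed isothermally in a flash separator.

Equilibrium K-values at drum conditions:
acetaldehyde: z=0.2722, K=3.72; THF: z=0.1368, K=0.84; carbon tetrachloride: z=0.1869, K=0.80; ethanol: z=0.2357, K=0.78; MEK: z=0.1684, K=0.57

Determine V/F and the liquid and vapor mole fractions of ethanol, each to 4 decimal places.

Rachford–Rice: g(V/F) = Σ zᵢ(Kᵢ−1)/(1+V/F(Kᵢ−1)) = 0.
Feasibility: ΣzᵢKᵢ = 1.5569, Σzᵢ/Kᵢ = 1.0673 — both > 1, two phases present.
Newton–Raphson from V/F = 0.5:
  V/F = 0.5000: g = 0.09789, g' = -0.4399 → V/F = 0.7225
  V/F = 0.7225: g = 0.01453, g' = -0.3254 → V/F = 0.7672
  V/F = 0.7672: g = 0.00030, g' = -0.3122 → V/F = 0.7682
Converged at V/F = 0.7682.
Compositions from xᵢ = zᵢ/(1+V/F(Kᵢ−1)), yᵢ = Kᵢxᵢ:
  acetaldehyde: x = 0.0881, y = 0.3278
  THF: x = 0.1560, y = 0.1310
  carbon tetrachloride: x = 0.2208, y = 0.1767
  ethanol: x = 0.2836, y = 0.2212
  MEK: x = 0.2515, y = 0.1433

V/F = 0.7682, x_ethanol = 0.2836, y_ethanol = 0.2212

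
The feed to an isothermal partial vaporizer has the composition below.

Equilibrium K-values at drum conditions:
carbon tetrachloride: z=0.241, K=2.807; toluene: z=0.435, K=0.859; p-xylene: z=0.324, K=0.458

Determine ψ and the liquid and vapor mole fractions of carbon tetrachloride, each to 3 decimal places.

Let ψ = V/F and solve Σ zᵢ(Kᵢ−1)/(1+ψ(Kᵢ−1)) = 0.
g(0) = ΣzᵢKᵢ − 1 = 0.199 and g(1) = 1 − Σzᵢ/Kᵢ = -0.300, so a root lies in (0, 1).
Newton–Raphson from ψ = 0.68:
  ψ = 0.680: g = -0.1506, g' = -0.408 → ψ = 0.311
  ψ = 0.311: g = 0.0036, g' = -0.470 → ψ = 0.318
Converged at ψ = 0.318.
Compositions from xᵢ = zᵢ/(1+ψ(Kᵢ−1)), yᵢ = Kᵢxᵢ:
  carbon tetrachloride: x = 0.153, y = 0.429
  toluene: x = 0.455, y = 0.391
  p-xylene: x = 0.392, y = 0.179

ψ = 0.318, x_carbon tetrachloride = 0.153, y_carbon tetrachloride = 0.429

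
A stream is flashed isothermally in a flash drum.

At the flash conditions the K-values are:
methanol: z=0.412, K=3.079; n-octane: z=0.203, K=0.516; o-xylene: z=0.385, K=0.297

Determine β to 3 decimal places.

Material balance + equilibrium reduce to Σ zᵢ(Kᵢ−1)/(1+β(Kᵢ−1)) = 0.
Feasibility: ΣzᵢKᵢ = 1.488, Σzᵢ/Kᵢ = 1.824 — both > 1, two phases present.
Newton iteration, β⁰ = 0.37:
  β = 0.370: g = -0.0014, g' = -0.987 → β = 0.369
Converged at β = 0.369.

β = 0.369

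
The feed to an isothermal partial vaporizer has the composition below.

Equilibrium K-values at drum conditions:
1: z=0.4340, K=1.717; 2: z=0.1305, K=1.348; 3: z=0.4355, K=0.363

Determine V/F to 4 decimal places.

V/F = 0.1921

Newton–Raphson from V/F = 0.4:
  V/F = 0.4000: g = -0.09058, g' = -0.4651 → V/F = 0.2053
  V/F = 0.2053: g = -0.00550, g' = -0.4172 → V/F = 0.1921
Converged at V/F = 0.1921.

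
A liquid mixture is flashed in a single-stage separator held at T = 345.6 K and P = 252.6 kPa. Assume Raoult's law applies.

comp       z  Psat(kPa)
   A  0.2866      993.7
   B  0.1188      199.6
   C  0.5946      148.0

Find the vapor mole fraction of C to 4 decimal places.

y_C = 0.4403

Raoult's law: Kᵢ = Pᵢˢᵃᵗ/P = Pᵢˢᵃᵗ/252.6.
  K_A = 993.7/252.6 = 3.933888, K_B = 199.6/252.6 = 0.790182, K_C = 148.0/252.6 = 0.585907
Newton iteration, V/F⁰ = 0.5:
  V/F = 0.5000: g = 0.00249, g' = -0.5740 → V/F = 0.5043
  V/F = 0.5043: g = 0.00001, g' = -0.5706 → V/F = 0.5044
Converged at V/F = 0.5044.
Compositions from xᵢ = zᵢ/(1+V/F(Kᵢ−1)), yᵢ = Kᵢxᵢ:
  A: x = 0.1156, y = 0.4547
  B: x = 0.1329, y = 0.1050
  C: x = 0.7516, y = 0.4403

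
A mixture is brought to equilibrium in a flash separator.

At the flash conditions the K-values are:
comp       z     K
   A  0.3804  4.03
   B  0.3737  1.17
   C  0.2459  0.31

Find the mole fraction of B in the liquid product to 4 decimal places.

x_B = 0.3282

Material balance + equilibrium reduce to Σ zᵢ(Kᵢ−1)/(1+ψ(Kᵢ−1)) = 0.
Feasibility: ΣzᵢKᵢ = 2.0465, Σzᵢ/Kᵢ = 1.2070 — both > 1, two phases present.
Newton iteration, ψ⁰ = 0.5:
  ψ = 0.5000: g = 0.25781, g' = -0.8342 → ψ = 0.8090
  ψ = 0.8090: g = 0.00572, g' = -0.9014 → ψ = 0.8154
Converged at ψ = 0.8154.
Compositions from xᵢ = zᵢ/(1+ψ(Kᵢ−1)), yᵢ = Kᵢxᵢ:
  A: x = 0.1096, y = 0.4417
  B: x = 0.3282, y = 0.3840
  C: x = 0.5622, y = 0.1743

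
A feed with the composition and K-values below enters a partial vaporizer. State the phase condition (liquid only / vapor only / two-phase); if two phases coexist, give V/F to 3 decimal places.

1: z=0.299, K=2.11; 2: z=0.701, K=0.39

liquid only

ΣzᵢKᵢ = 0.904; Σzᵢ/Kᵢ = 1.939.
Since ΣzᵢKᵢ < 1 the mixture is below its bubble point — single liquid phase.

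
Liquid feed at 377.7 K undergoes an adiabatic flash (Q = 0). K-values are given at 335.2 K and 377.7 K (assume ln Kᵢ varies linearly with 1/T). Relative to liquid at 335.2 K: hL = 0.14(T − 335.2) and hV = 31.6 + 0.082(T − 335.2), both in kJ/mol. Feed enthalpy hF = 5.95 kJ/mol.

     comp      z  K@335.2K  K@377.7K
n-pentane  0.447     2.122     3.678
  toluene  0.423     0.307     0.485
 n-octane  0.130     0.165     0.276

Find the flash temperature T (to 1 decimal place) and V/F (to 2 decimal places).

T = 338.6 K, V/F = 0.17

Adiabatic flash: solve Rachford–Rice at each trial T, then check hF = ψ·hV(T) + (1−ψ)·hL(T).
  T = 335.2 K: K = (2.122, 0.307, 0.165), RR gives ψ = 0.122, H_out = 3.858 kJ/mol
  T = 377.7 K: K = (3.678, 0.485, 0.276), RR gives ψ = 0.576, H_out = 22.721 kJ/mol
  T = 356.4 K: K = (2.838, 0.391, 0.217), RR gives ψ = 0.384, H_out = 14.621 kJ/mol
  T = 345.8 K: K = (2.465, 0.348, 0.190), RR gives ψ = 0.269, H_out = 9.834 kJ/mol
  T = 340.5 K: K = (2.290, 0.327, 0.177), RR gives ψ = 0.202, H_out = 7.049 kJ/mol
  T = 337.9 K: K = (2.207, 0.317, 0.171), RR gives ψ = 0.164, H_out = 5.544 kJ/mol
  T = 339.2 K: K = (2.248, 0.322, 0.174), RR gives ψ = 0.183, H_out = 6.310 kJ/mol
Linear interpolation between T = 337.9 (H_out = 5.544) and T = 339.2 (H_out = 6.310) on hF = 5.95 gives T ≈ 338.6 K, at which ψ = 0.17.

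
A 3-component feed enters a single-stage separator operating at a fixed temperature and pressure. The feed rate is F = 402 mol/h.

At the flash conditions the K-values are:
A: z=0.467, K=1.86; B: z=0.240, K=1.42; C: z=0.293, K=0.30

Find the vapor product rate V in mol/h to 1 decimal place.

Material balance + equilibrium reduce to Σ zᵢ(Kᵢ−1)/(1+V/F(Kᵢ−1)) = 0.
Feasibility: ΣzᵢKᵢ = 1.297, Σzᵢ/Kᵢ = 1.397 — both > 1, two phases present.
Newton–Raphson from V/F = 0.5:
  V/F = 0.500: g = 0.0486, g' = -0.538 → V/F = 0.590
  V/F = 0.590: g = -0.0024, g' = -0.596 → V/F = 0.586
Converged at V/F = 0.586.
Then V = V/F·F = 0.5863·402 = 235.7 mol/h and L = F − V = 166.3 mol/h.

V = 235.7 mol/h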